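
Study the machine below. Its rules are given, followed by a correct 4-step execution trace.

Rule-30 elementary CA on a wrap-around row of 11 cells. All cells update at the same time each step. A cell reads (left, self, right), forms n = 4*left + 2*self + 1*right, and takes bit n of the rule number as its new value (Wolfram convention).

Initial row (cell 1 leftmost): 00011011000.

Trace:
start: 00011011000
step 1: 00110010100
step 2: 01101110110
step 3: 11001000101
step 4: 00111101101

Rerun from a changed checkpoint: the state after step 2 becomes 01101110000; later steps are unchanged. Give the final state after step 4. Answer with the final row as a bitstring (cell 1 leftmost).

state after step 2 := 01101110000
step 3: 11001001000
step 4: 10111111101

10111111101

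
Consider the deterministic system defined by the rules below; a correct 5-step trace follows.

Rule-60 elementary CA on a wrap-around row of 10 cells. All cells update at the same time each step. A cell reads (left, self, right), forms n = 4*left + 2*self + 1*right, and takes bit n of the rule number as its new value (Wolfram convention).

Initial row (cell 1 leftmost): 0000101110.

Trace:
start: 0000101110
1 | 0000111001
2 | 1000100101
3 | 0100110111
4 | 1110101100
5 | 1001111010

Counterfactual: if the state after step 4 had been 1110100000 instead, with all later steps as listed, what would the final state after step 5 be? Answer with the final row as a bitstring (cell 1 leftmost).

1001110000

state after step 4 := 1110100000
5 | 1001110000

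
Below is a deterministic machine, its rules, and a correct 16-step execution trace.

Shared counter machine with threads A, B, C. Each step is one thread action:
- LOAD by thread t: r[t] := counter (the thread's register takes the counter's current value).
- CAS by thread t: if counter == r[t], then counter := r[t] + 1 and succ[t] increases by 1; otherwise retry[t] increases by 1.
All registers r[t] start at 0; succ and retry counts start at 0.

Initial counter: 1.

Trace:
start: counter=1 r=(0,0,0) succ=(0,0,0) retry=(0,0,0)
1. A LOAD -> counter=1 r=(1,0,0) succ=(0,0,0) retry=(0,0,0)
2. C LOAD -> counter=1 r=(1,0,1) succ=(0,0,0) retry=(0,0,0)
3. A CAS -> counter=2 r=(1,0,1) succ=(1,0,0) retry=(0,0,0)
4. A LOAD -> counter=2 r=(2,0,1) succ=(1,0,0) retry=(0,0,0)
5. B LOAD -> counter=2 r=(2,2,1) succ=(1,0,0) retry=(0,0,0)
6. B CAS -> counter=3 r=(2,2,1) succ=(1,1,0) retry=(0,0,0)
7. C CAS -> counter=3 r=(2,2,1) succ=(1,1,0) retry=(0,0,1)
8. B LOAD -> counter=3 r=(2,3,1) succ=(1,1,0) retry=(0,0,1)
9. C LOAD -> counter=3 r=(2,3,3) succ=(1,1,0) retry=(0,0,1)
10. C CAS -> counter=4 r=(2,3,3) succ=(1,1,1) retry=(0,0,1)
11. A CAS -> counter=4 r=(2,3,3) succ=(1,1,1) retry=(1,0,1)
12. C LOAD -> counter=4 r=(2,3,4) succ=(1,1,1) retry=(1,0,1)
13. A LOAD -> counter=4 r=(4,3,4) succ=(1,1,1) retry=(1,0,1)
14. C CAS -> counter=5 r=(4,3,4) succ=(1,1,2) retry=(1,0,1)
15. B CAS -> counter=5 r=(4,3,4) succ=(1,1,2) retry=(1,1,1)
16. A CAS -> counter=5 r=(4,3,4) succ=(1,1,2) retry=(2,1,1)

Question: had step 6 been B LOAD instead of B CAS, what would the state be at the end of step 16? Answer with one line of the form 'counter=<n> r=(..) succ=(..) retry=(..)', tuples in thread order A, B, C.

counter=4 r=(3,2,3) succ=(1,0,2) retry=(2,1,1)

(re-executing from step 6 with the substitution; state before step 6: counter=2 r=(2,2,1) succ=(1,0,0) retry=(0,0,0))
6. B LOAD -> counter=2 r=(2,2,1) succ=(1,0,0) retry=(0,0,0)
7. C CAS -> counter=2 r=(2,2,1) succ=(1,0,0) retry=(0,0,1)
8. B LOAD -> counter=2 r=(2,2,1) succ=(1,0,0) retry=(0,0,1)
9. C LOAD -> counter=2 r=(2,2,2) succ=(1,0,0) retry=(0,0,1)
10. C CAS -> counter=3 r=(2,2,2) succ=(1,0,1) retry=(0,0,1)
11. A CAS -> counter=3 r=(2,2,2) succ=(1,0,1) retry=(1,0,1)
12. C LOAD -> counter=3 r=(2,2,3) succ=(1,0,1) retry=(1,0,1)
13. A LOAD -> counter=3 r=(3,2,3) succ=(1,0,1) retry=(1,0,1)
14. C CAS -> counter=4 r=(3,2,3) succ=(1,0,2) retry=(1,0,1)
15. B CAS -> counter=4 r=(3,2,3) succ=(1,0,2) retry=(1,1,1)
16. A CAS -> counter=4 r=(3,2,3) succ=(1,0,2) retry=(2,1,1)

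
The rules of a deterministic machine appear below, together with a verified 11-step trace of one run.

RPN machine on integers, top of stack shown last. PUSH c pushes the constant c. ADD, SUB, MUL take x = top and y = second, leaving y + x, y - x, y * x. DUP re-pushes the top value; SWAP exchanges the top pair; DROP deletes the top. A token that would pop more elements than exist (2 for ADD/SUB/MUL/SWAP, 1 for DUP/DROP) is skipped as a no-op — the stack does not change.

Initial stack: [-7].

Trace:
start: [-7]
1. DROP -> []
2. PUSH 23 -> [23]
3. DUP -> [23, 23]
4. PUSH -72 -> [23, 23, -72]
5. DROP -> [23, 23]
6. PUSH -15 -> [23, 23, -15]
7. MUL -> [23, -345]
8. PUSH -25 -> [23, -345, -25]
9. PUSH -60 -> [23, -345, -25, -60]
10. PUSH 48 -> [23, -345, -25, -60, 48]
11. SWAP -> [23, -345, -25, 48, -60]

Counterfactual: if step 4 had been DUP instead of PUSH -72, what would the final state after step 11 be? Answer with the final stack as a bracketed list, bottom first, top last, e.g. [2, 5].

[23, -345, -25, 48, -60]

(re-executing from step 4 with the substitution; state before step 4: [23, 23])
4. DUP -> [23, 23, 23]
5. DROP -> [23, 23]
6. PUSH -15 -> [23, 23, -15]
7. MUL -> [23, -345]
8. PUSH -25 -> [23, -345, -25]
9. PUSH -60 -> [23, -345, -25, -60]
10. PUSH 48 -> [23, -345, -25, -60, 48]
11. SWAP -> [23, -345, -25, 48, -60]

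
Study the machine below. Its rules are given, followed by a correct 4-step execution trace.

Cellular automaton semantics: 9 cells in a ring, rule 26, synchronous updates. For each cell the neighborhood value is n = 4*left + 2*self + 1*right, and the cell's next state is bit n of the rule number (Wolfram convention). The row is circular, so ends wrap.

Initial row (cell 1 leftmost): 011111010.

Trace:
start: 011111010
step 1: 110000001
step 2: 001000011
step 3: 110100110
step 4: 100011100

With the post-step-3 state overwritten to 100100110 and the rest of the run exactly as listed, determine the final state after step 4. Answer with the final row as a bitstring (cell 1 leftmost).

state after step 3 := 100100110
step 4: 011011100

011011100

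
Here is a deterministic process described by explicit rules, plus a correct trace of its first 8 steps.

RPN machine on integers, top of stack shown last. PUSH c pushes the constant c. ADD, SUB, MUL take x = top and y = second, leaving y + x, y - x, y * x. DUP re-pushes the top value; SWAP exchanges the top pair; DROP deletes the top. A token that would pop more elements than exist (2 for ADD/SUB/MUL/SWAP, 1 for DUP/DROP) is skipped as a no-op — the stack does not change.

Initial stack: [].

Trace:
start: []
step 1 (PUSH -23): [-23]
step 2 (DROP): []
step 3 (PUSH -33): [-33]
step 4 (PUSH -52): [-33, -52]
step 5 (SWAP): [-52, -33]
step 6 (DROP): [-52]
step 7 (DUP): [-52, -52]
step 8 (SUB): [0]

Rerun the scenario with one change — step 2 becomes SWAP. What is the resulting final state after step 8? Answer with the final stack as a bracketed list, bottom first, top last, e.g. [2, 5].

[-23, 0]

(re-executing from step 2 with the substitution; state before step 2: [-23])
step 2 (SWAP): [-23]
step 3 (PUSH -33): [-23, -33]
step 4 (PUSH -52): [-23, -33, -52]
step 5 (SWAP): [-23, -52, -33]
step 6 (DROP): [-23, -52]
step 7 (DUP): [-23, -52, -52]
step 8 (SUB): [-23, 0]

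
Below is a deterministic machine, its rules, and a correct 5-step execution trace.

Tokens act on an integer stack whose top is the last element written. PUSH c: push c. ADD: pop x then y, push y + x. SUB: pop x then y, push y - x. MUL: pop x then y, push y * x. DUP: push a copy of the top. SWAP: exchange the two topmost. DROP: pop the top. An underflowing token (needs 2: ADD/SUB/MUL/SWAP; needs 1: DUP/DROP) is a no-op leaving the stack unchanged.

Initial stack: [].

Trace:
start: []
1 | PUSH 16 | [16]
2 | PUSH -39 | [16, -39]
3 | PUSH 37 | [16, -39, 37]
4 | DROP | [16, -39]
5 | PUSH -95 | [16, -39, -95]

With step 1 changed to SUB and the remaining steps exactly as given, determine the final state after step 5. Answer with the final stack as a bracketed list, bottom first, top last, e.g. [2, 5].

[-39, -95]

(re-executing from step 1 with the substitution; state before step 1: [])
1 | SUB | []
2 | PUSH -39 | [-39]
3 | PUSH 37 | [-39, 37]
4 | DROP | [-39]
5 | PUSH -95 | [-39, -95]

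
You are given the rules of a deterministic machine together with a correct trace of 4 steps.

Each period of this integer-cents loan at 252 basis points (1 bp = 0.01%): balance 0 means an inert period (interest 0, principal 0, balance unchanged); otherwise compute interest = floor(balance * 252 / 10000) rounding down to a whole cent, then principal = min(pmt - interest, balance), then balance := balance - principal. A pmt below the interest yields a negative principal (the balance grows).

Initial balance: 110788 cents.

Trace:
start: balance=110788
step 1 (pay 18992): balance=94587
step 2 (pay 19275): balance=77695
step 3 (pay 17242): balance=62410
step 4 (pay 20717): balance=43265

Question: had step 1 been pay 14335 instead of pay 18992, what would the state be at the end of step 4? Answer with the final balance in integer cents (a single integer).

48284

(re-executing from step 1 with the substitution; state before step 1: balance=110788)
step 1 (pay 14335): balance=99244
step 2 (pay 19275): balance=82469
step 3 (pay 17242): balance=67305
step 4 (pay 20717): balance=48284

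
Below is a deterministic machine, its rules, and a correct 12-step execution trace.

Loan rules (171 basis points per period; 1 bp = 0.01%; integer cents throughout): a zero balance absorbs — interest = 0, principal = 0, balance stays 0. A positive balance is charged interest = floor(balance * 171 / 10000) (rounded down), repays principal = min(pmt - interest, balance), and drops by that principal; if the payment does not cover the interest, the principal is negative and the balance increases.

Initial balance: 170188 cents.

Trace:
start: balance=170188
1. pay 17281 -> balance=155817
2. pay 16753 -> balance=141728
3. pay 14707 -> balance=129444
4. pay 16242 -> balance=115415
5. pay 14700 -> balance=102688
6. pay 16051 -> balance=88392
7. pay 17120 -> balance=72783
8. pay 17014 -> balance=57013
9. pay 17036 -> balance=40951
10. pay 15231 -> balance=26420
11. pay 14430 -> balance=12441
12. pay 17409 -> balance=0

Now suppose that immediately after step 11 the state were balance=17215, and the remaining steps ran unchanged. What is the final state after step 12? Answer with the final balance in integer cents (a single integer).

state after step 11 := balance=17215
12. pay 17409 -> balance=100

100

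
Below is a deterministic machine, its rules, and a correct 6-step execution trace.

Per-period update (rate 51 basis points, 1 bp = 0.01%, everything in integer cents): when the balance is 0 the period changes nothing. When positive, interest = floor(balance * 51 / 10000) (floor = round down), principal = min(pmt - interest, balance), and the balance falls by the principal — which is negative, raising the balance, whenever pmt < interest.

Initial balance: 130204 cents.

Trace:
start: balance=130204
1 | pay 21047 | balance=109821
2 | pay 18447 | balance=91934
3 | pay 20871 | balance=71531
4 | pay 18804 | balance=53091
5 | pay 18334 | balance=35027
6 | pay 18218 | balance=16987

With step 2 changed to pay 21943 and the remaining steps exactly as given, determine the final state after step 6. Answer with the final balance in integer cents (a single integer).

13420

(re-executing from step 2 with the substitution; state before step 2: balance=109821)
2 | pay 21943 | balance=88438
3 | pay 20871 | balance=68018
4 | pay 18804 | balance=49560
5 | pay 18334 | balance=31478
6 | pay 18218 | balance=13420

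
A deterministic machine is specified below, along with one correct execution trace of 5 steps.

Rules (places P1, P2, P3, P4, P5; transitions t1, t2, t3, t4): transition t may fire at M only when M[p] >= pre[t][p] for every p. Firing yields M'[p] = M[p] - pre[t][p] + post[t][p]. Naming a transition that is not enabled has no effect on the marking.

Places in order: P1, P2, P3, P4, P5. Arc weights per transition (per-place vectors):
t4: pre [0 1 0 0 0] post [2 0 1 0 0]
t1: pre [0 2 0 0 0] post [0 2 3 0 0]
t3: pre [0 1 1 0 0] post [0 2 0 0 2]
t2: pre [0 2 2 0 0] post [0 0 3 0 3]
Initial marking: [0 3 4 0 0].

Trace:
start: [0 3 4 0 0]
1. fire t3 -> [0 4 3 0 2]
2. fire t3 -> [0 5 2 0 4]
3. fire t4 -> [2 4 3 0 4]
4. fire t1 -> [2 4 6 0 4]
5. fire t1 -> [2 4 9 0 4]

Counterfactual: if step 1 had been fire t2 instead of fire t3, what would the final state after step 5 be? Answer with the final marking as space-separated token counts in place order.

(re-executing from step 1 with the substitution; state before step 1: [0 3 4 0 0])
1. fire t2 -> [0 1 5 0 3]
2. fire t3 -> [0 2 4 0 5]
3. fire t4 -> [2 1 5 0 5]
4. fire t1 -> [2 1 5 0 5]
5. fire t1 -> [2 1 5 0 5]

2 1 5 0 5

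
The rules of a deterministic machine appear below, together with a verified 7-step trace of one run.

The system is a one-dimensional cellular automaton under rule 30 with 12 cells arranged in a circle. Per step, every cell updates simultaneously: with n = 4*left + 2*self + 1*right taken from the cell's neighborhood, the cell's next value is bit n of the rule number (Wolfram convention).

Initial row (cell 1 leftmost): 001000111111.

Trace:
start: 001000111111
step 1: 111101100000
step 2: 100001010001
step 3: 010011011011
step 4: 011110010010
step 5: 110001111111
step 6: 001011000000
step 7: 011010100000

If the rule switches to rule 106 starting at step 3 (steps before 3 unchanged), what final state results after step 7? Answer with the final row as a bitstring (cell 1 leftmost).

(re-executing steps 3..7 under rule 106; state before step 3: 100001010001)
step 3: 100010100011
step 4: 100101000110
step 5: 001010001111
step 6: 010100011001
step 7: 101000111010

101000111010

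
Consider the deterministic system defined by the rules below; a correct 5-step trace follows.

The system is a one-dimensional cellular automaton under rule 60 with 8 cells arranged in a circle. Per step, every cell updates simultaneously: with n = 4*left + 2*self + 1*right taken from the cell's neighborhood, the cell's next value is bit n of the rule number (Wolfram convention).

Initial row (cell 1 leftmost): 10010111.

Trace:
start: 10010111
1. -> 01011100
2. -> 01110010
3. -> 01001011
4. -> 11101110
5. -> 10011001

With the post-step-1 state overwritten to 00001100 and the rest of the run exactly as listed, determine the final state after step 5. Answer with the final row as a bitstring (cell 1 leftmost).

11001100

state after step 1 := 00001100
2. -> 00001010
3. -> 00001111
4. -> 10001000
5. -> 11001100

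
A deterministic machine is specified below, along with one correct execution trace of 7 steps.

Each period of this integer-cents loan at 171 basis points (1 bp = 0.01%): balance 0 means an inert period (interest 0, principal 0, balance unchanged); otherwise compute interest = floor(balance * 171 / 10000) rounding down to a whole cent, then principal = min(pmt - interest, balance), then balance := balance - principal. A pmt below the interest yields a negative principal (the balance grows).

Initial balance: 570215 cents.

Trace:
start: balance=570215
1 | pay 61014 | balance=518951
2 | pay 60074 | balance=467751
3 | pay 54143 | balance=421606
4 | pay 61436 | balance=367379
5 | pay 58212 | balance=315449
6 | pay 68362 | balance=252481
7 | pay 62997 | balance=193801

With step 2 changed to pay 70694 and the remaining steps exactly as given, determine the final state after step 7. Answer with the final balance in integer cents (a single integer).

182241

(re-executing from step 2 with the substitution; state before step 2: balance=518951)
2 | pay 70694 | balance=457131
3 | pay 54143 | balance=410804
4 | pay 61436 | balance=356392
5 | pay 58212 | balance=304274
6 | pay 68362 | balance=241115
7 | pay 62997 | balance=182241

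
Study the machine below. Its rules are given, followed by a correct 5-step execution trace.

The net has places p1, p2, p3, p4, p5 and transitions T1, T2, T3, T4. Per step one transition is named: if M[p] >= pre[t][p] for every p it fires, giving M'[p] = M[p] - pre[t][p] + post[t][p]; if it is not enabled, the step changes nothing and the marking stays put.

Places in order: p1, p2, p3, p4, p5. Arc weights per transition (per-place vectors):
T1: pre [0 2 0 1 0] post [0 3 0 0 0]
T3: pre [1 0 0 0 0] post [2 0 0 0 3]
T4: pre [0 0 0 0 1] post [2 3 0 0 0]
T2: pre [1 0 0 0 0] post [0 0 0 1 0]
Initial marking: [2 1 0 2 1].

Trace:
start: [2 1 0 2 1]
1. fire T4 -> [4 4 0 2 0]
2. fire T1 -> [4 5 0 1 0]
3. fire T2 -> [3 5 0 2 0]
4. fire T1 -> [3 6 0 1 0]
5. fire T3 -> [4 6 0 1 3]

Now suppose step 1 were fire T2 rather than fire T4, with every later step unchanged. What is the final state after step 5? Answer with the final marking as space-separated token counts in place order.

0 1 0 4 1

(re-executing from step 1 with the substitution; state before step 1: [2 1 0 2 1])
1. fire T2 -> [1 1 0 3 1]
2. fire T1 -> [1 1 0 3 1]
3. fire T2 -> [0 1 0 4 1]
4. fire T1 -> [0 1 0 4 1]
5. fire T3 -> [0 1 0 4 1]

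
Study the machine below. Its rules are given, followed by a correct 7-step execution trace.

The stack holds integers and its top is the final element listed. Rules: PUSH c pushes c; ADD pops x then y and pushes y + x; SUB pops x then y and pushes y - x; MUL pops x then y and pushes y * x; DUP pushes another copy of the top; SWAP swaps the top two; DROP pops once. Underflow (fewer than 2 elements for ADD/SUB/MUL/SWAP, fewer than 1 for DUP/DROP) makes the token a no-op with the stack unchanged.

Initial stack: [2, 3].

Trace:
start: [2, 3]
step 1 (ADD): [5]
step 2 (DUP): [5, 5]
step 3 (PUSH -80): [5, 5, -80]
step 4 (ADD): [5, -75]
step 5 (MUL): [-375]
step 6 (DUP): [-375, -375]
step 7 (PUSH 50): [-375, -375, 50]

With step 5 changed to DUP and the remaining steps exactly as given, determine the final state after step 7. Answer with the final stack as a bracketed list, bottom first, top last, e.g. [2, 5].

(re-executing from step 5 with the substitution; state before step 5: [5, -75])
step 5 (DUP): [5, -75, -75]
step 6 (DUP): [5, -75, -75, -75]
step 7 (PUSH 50): [5, -75, -75, -75, 50]

[5, -75, -75, -75, 50]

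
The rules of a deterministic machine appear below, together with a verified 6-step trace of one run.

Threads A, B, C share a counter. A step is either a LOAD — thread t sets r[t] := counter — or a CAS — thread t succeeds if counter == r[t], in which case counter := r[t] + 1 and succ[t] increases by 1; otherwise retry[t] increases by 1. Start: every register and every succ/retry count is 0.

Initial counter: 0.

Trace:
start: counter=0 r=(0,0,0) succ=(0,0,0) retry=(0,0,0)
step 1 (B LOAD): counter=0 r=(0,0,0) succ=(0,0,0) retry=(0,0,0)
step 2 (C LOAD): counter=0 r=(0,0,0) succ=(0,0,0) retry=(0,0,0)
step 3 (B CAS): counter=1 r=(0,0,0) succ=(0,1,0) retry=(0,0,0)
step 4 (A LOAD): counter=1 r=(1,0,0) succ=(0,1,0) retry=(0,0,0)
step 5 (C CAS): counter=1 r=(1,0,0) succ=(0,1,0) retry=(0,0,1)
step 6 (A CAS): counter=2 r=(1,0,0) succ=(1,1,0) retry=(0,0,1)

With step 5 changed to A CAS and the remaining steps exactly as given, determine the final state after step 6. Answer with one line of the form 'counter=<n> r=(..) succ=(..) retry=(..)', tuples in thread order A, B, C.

(re-executing from step 5 with the substitution; state before step 5: counter=1 r=(1,0,0) succ=(0,1,0) retry=(0,0,0))
step 5 (A CAS): counter=2 r=(1,0,0) succ=(1,1,0) retry=(0,0,0)
step 6 (A CAS): counter=2 r=(1,0,0) succ=(1,1,0) retry=(1,0,0)

counter=2 r=(1,0,0) succ=(1,1,0) retry=(1,0,0)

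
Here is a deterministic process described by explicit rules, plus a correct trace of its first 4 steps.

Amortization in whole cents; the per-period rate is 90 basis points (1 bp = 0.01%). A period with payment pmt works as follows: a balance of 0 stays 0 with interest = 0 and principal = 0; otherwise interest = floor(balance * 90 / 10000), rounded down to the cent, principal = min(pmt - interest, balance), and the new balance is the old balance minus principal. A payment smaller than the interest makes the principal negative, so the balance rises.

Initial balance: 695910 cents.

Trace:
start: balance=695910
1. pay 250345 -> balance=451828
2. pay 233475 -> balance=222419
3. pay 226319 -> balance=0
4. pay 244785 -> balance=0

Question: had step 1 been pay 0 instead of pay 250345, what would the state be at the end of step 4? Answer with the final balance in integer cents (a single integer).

10464

(re-executing from step 1 with the substitution; state before step 1: balance=695910)
1. pay 0 -> balance=702173
2. pay 233475 -> balance=475017
3. pay 226319 -> balance=252973
4. pay 244785 -> balance=10464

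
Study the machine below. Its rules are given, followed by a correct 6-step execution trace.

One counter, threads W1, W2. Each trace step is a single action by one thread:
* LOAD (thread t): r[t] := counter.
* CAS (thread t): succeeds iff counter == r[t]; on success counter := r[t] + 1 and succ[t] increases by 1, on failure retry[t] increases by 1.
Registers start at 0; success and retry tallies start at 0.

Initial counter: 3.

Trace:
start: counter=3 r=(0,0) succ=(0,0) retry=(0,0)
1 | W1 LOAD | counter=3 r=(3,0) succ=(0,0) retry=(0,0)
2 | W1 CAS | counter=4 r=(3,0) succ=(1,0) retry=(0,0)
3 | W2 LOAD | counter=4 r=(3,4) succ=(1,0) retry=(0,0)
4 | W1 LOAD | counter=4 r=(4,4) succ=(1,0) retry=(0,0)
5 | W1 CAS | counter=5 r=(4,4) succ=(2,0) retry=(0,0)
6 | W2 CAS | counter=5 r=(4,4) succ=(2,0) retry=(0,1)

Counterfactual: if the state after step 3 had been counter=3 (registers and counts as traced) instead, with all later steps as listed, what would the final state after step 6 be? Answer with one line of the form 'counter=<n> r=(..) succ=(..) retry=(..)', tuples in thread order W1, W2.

counter=5 r=(3,4) succ=(2,1) retry=(0,0)

state after step 3 := counter=3 r=(3,4) succ=(1,0) retry=(0,0)
4 | W1 LOAD | counter=3 r=(3,4) succ=(1,0) retry=(0,0)
5 | W1 CAS | counter=4 r=(3,4) succ=(2,0) retry=(0,0)
6 | W2 CAS | counter=5 r=(3,4) succ=(2,1) retry=(0,0)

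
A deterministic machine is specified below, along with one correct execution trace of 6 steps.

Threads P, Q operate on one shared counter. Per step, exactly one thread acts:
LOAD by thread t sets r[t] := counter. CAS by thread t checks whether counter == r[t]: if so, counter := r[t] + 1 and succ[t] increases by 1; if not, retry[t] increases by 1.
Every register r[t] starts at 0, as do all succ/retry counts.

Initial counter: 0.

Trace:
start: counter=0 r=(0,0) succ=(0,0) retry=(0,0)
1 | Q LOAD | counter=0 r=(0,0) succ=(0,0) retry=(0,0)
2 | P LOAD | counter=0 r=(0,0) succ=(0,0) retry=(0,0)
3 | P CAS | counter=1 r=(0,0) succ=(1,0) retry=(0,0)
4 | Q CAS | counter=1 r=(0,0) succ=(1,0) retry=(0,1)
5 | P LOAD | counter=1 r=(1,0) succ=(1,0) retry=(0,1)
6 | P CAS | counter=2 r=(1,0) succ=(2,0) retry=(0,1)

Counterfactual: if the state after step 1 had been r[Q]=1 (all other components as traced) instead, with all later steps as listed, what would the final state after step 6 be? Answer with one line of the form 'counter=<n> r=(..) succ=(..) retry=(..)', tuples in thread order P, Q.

state after step 1 := counter=0 r=(0,1) succ=(0,0) retry=(0,0)
2 | P LOAD | counter=0 r=(0,1) succ=(0,0) retry=(0,0)
3 | P CAS | counter=1 r=(0,1) succ=(1,0) retry=(0,0)
4 | Q CAS | counter=2 r=(0,1) succ=(1,1) retry=(0,0)
5 | P LOAD | counter=2 r=(2,1) succ=(1,1) retry=(0,0)
6 | P CAS | counter=3 r=(2,1) succ=(2,1) retry=(0,0)

counter=3 r=(2,1) succ=(2,1) retry=(0,0)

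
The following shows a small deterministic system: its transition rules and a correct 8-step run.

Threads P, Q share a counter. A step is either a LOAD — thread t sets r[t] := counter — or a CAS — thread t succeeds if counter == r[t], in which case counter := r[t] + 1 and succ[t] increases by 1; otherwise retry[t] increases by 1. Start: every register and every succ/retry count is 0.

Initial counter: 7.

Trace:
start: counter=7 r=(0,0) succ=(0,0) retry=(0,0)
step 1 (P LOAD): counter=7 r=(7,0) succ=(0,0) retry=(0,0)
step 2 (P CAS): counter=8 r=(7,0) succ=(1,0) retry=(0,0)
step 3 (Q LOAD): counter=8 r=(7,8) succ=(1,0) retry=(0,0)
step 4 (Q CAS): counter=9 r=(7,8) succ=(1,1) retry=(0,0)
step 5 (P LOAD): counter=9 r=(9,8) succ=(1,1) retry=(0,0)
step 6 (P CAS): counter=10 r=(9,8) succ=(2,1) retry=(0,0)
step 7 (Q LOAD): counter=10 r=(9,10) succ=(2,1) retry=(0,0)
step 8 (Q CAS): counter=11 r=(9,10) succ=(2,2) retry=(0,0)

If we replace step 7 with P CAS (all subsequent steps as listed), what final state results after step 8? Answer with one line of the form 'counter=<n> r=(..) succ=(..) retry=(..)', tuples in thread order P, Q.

(re-executing from step 7 with the substitution; state before step 7: counter=10 r=(9,8) succ=(2,1) retry=(0,0))
step 7 (P CAS): counter=10 r=(9,8) succ=(2,1) retry=(1,0)
step 8 (Q CAS): counter=10 r=(9,8) succ=(2,1) retry=(1,1)

counter=10 r=(9,8) succ=(2,1) retry=(1,1)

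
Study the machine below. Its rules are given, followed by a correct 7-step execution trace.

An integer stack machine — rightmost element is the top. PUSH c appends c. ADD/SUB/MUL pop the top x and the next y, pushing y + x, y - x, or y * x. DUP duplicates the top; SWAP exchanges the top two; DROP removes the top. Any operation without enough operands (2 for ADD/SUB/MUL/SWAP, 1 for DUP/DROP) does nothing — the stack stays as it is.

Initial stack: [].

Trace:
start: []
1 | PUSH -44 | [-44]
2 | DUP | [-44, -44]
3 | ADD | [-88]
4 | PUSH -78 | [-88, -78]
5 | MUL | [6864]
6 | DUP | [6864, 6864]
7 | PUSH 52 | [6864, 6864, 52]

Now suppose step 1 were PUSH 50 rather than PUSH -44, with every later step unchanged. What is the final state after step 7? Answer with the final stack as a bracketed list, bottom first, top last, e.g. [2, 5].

(re-executing from step 1 with the substitution; state before step 1: [])
1 | PUSH 50 | [50]
2 | DUP | [50, 50]
3 | ADD | [100]
4 | PUSH -78 | [100, -78]
5 | MUL | [-7800]
6 | DUP | [-7800, -7800]
7 | PUSH 52 | [-7800, -7800, 52]

[-7800, -7800, 52]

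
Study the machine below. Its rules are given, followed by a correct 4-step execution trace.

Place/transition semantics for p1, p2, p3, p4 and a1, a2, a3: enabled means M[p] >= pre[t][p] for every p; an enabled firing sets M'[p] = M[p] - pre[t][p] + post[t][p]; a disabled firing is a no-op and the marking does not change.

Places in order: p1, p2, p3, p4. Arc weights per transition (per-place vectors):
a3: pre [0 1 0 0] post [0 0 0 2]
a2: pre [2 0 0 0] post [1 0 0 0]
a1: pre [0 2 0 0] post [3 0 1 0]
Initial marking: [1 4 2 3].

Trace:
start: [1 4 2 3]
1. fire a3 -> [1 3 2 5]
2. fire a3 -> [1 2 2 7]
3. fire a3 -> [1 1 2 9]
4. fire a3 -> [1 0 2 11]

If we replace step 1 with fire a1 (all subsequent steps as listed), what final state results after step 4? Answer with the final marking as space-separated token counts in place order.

4 0 3 7

(re-executing from step 1 with the substitution; state before step 1: [1 4 2 3])
1. fire a1 -> [4 2 3 3]
2. fire a3 -> [4 1 3 5]
3. fire a3 -> [4 0 3 7]
4. fire a3 -> [4 0 3 7]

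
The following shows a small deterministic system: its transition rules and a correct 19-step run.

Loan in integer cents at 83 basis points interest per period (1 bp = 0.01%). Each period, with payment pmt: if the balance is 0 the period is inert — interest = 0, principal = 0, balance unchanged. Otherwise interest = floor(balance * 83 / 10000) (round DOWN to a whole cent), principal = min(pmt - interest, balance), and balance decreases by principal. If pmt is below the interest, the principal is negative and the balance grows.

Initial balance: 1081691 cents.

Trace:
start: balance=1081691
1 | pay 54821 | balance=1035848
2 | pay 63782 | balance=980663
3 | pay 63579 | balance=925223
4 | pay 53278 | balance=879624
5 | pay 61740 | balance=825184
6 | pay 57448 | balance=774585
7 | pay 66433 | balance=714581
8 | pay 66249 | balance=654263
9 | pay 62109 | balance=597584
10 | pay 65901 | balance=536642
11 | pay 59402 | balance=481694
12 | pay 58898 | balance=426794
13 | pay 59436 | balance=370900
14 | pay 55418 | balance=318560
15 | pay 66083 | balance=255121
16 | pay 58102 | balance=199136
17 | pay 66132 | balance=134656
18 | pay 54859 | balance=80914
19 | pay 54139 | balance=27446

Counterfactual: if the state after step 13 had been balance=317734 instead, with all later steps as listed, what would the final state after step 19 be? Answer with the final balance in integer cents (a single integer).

0

state after step 13 := balance=317734
14 | pay 55418 | balance=264953
15 | pay 66083 | balance=201069
16 | pay 58102 | balance=144635
17 | pay 66132 | balance=79703
18 | pay 54859 | balance=25505
19 | pay 54139 | balance=0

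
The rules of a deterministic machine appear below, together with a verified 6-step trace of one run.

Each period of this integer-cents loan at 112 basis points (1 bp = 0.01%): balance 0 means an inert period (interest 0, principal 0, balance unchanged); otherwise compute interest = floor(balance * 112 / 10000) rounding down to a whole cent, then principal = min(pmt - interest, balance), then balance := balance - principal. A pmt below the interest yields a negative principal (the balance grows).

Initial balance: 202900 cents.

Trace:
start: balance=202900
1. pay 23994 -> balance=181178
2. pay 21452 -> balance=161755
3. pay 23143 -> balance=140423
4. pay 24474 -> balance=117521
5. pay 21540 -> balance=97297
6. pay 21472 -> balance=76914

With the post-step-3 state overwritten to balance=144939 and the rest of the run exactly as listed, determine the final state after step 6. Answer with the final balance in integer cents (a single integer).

81584

state after step 3 := balance=144939
4. pay 24474 -> balance=122088
5. pay 21540 -> balance=101915
6. pay 21472 -> balance=81584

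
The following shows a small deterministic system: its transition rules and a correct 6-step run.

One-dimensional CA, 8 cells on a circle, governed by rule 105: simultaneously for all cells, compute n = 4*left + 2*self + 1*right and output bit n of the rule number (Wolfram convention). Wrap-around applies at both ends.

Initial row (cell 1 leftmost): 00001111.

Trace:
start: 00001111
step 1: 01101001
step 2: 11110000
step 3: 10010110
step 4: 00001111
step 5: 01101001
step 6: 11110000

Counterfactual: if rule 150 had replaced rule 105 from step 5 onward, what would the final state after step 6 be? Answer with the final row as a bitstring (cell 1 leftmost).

(re-executing steps 5..6 under rule 150; state before step 5: 00001111)
step 5: 10010110
step 6: 11110000

11110000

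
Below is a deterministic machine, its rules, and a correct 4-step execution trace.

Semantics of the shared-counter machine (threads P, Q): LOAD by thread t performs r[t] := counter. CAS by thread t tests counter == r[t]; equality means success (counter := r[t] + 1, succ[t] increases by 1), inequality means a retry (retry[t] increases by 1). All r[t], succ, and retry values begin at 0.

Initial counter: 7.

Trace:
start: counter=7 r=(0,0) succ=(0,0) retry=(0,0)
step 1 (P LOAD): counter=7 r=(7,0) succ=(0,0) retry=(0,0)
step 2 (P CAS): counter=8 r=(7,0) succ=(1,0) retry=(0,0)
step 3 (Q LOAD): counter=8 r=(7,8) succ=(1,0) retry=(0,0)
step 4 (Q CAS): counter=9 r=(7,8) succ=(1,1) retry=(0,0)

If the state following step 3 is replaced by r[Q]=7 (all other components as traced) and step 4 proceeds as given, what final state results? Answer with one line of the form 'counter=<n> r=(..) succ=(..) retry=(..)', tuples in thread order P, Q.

counter=8 r=(7,7) succ=(1,0) retry=(0,1)

state after step 3 := counter=8 r=(7,7) succ=(1,0) retry=(0,0)
step 4 (Q CAS): counter=8 r=(7,7) succ=(1,0) retry=(0,1)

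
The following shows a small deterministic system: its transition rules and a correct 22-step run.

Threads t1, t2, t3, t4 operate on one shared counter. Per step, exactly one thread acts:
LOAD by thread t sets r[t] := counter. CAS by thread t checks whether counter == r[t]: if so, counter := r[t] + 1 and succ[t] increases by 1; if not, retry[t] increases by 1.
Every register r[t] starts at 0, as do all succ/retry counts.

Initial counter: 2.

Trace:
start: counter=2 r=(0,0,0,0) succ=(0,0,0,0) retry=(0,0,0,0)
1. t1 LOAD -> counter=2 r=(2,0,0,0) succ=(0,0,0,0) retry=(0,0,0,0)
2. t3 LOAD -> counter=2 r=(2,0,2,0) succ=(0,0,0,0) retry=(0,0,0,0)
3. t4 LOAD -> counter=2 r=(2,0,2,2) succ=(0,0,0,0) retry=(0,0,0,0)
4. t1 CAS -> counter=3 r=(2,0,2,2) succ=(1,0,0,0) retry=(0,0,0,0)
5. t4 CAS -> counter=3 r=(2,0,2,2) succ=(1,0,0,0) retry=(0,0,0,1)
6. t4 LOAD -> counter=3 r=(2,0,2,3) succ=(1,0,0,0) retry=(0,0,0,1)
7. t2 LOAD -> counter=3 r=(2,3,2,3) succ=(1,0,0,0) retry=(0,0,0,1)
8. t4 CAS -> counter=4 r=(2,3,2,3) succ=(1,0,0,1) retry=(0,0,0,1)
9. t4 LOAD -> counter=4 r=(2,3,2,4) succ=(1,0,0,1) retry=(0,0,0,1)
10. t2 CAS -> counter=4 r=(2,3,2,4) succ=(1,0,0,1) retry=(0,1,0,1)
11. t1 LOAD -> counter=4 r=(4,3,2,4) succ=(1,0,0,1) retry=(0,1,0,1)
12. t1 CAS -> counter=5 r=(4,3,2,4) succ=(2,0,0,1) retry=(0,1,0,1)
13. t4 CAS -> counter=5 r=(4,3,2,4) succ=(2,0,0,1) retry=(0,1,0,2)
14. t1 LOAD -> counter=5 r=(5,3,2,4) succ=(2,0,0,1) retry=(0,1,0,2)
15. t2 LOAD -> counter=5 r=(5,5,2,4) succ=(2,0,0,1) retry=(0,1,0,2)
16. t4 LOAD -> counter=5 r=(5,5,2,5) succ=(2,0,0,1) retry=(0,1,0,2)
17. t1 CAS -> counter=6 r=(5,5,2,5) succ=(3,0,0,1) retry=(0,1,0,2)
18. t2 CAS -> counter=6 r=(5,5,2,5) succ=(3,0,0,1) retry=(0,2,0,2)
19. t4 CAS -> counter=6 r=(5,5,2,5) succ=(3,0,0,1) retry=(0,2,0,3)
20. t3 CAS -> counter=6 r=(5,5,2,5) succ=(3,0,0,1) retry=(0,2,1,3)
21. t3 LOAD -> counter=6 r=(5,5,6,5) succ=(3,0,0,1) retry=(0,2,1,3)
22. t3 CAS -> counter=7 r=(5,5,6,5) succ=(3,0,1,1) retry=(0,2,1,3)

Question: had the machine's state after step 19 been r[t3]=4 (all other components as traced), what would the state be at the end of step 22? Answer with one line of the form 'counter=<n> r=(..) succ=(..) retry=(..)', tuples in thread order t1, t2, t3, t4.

counter=7 r=(5,5,6,5) succ=(3,0,1,1) retry=(0,2,1,3)

state after step 19 := counter=6 r=(5,5,4,5) succ=(3,0,0,1) retry=(0,2,0,3)
20. t3 CAS -> counter=6 r=(5,5,4,5) succ=(3,0,0,1) retry=(0,2,1,3)
21. t3 LOAD -> counter=6 r=(5,5,6,5) succ=(3,0,0,1) retry=(0,2,1,3)
22. t3 CAS -> counter=7 r=(5,5,6,5) succ=(3,0,1,1) retry=(0,2,1,3)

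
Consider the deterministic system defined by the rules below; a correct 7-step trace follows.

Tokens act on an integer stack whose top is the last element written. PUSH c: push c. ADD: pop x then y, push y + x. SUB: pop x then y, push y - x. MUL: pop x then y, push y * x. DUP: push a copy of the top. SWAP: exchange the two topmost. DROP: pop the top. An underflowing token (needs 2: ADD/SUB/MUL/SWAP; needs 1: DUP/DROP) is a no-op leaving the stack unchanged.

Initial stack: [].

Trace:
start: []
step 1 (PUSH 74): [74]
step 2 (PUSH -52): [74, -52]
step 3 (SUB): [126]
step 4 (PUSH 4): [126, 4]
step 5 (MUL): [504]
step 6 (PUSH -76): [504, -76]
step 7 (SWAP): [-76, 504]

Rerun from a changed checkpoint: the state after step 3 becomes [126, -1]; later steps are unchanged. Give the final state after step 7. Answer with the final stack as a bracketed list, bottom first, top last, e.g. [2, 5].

state after step 3 := [126, -1]
step 4 (PUSH 4): [126, -1, 4]
step 5 (MUL): [126, -4]
step 6 (PUSH -76): [126, -4, -76]
step 7 (SWAP): [126, -76, -4]

[126, -76, -4]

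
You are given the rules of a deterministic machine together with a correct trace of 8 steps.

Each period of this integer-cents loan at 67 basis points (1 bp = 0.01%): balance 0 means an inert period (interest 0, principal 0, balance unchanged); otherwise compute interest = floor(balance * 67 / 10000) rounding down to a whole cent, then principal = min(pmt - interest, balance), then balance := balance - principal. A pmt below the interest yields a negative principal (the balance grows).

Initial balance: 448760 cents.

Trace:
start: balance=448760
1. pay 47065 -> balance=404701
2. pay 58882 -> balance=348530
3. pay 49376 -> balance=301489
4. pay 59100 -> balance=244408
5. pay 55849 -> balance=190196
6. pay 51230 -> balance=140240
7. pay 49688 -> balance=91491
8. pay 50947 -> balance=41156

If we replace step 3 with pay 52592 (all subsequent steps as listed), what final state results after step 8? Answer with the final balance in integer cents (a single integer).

(re-executing from step 3 with the substitution; state before step 3: balance=348530)
3. pay 52592 -> balance=298273
4. pay 59100 -> balance=241171
5. pay 55849 -> balance=186937
6. pay 51230 -> balance=136959
7. pay 49688 -> balance=88188
8. pay 50947 -> balance=37831

37831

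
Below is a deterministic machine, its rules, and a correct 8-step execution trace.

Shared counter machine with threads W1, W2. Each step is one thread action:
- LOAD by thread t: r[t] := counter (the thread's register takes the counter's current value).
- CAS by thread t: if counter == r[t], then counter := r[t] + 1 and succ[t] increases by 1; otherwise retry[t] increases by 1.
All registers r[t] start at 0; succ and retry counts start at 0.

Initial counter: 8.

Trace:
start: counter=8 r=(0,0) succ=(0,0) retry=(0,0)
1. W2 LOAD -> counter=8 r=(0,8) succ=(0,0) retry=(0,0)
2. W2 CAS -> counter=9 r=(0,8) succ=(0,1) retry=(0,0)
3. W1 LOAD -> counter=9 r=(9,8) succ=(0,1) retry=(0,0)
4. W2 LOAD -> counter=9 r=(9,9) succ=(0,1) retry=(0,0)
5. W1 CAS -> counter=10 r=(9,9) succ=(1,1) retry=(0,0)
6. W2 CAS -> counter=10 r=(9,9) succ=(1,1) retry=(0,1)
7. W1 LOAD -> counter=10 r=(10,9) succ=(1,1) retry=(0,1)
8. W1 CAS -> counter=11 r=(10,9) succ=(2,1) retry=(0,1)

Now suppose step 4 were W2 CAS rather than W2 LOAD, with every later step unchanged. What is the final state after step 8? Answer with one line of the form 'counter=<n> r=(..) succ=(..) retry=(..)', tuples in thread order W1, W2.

counter=11 r=(10,8) succ=(2,1) retry=(0,2)

(re-executing from step 4 with the substitution; state before step 4: counter=9 r=(9,8) succ=(0,1) retry=(0,0))
4. W2 CAS -> counter=9 r=(9,8) succ=(0,1) retry=(0,1)
5. W1 CAS -> counter=10 r=(9,8) succ=(1,1) retry=(0,1)
6. W2 CAS -> counter=10 r=(9,8) succ=(1,1) retry=(0,2)
7. W1 LOAD -> counter=10 r=(10,8) succ=(1,1) retry=(0,2)
8. W1 CAS -> counter=11 r=(10,8) succ=(2,1) retry=(0,2)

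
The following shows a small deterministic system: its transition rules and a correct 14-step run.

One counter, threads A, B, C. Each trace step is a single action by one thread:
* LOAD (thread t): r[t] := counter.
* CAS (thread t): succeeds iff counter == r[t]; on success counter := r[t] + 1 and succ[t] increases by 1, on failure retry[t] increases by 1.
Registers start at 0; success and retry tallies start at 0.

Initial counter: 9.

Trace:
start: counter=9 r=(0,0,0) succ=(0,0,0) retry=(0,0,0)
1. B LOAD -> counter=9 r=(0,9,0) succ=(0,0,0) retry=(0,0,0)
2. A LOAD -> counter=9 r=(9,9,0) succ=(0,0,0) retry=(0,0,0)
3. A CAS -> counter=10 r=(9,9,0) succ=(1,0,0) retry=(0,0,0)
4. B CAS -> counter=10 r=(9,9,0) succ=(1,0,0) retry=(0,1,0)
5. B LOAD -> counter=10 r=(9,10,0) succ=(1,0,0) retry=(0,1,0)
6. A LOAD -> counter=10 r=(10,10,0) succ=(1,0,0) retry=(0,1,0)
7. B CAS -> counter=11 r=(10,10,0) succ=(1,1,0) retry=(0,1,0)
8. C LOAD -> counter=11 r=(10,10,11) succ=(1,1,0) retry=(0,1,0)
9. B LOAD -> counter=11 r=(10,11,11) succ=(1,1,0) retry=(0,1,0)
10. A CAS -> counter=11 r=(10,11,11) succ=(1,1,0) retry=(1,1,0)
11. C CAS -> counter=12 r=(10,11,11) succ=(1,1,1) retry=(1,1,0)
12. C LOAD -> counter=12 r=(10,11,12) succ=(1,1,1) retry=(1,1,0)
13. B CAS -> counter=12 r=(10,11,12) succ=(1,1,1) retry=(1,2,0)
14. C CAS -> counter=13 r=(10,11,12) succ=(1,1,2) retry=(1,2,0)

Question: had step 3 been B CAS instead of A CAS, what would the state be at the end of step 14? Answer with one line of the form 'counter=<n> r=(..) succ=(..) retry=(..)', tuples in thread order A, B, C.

counter=13 r=(10,11,12) succ=(0,2,2) retry=(1,2,0)

(re-executing from step 3 with the substitution; state before step 3: counter=9 r=(9,9,0) succ=(0,0,0) retry=(0,0,0))
3. B CAS -> counter=10 r=(9,9,0) succ=(0,1,0) retry=(0,0,0)
4. B CAS -> counter=10 r=(9,9,0) succ=(0,1,0) retry=(0,1,0)
5. B LOAD -> counter=10 r=(9,10,0) succ=(0,1,0) retry=(0,1,0)
6. A LOAD -> counter=10 r=(10,10,0) succ=(0,1,0) retry=(0,1,0)
7. B CAS -> counter=11 r=(10,10,0) succ=(0,2,0) retry=(0,1,0)
8. C LOAD -> counter=11 r=(10,10,11) succ=(0,2,0) retry=(0,1,0)
9. B LOAD -> counter=11 r=(10,11,11) succ=(0,2,0) retry=(0,1,0)
10. A CAS -> counter=11 r=(10,11,11) succ=(0,2,0) retry=(1,1,0)
11. C CAS -> counter=12 r=(10,11,11) succ=(0,2,1) retry=(1,1,0)
12. C LOAD -> counter=12 r=(10,11,12) succ=(0,2,1) retry=(1,1,0)
13. B CAS -> counter=12 r=(10,11,12) succ=(0,2,1) retry=(1,2,0)
14. C CAS -> counter=13 r=(10,11,12) succ=(0,2,2) retry=(1,2,0)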